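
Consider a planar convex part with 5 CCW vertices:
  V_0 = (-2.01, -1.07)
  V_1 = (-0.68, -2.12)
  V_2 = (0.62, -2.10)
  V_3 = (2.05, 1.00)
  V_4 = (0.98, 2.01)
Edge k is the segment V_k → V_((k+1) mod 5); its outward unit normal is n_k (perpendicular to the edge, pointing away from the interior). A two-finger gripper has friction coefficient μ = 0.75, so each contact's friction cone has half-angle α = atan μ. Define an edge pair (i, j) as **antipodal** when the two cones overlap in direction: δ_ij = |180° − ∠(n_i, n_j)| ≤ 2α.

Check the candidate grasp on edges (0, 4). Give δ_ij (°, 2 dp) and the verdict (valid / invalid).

δ = 84.14°, invalid

α = atan 0.75 = 36.87°;  2α = 73.74°
edge 0: e_0 = (+1.33, -1.05);  n_0 = (-0.6196, -0.7849)
edge 4: e_4 = (-2.99, -3.08);  n_4 = (-0.7175, +0.6965)
∠(n_0, n_4) = 95.86°
δ = |180° − 95.86°| = 84.14°
84.14° > 2α = 73.74°  →  invalid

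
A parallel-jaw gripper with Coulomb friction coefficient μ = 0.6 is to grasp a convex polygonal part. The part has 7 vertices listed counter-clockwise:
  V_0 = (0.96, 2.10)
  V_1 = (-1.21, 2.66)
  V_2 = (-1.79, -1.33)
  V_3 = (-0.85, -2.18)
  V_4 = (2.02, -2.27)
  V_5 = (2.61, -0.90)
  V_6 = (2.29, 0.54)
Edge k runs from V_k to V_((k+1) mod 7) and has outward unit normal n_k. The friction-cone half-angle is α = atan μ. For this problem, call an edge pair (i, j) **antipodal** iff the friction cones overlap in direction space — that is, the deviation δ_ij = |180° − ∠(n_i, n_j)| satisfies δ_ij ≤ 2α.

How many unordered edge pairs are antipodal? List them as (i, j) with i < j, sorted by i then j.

α = atan 0.6 = 30.96°;  2α = 61.93°
n_0 = (+0.2499, +0.9683)
n_1 = (-0.9896, +0.1439)
n_2 = (-0.6707, -0.7417)
n_3 = (-0.0313, -0.9995)
n_4 = (+0.9185, -0.3955)
n_5 = (+0.9762, +0.2169)
n_6 = (+0.7610, +0.6488)
  (0,1): δ = 83.80°  ·
  (0,2): δ = 27.65°  ✓
  (0,3): δ = 12.67°  ✓
  (0,4): δ = 81.17°  ·
  (0,5): δ = 117.00°  ·
  (0,6): δ = 144.92°  ·
  (1,2): δ = 123.85°  ·
  (1,3): δ = 83.53°  ·
  (1,4): δ = 15.03°  ✓
  (1,5): δ = 20.80°  ✓
  (1,6): δ = 48.72°  ✓
  (2,3): δ = 139.67°  ·
  (2,4): δ = 71.18°  ·
  (2,5): δ = 35.35°  ✓
  (2,6): δ = 7.43°  ✓
  (3,4): δ = 111.50°  ·
  (3,5): δ = 75.68°  ·
  (3,6): δ = 47.75°  ✓
  (4,5): δ = 144.17°  ·
  (4,6): δ = 116.25°  ·
  (5,6): δ = 152.08°  ·
antipodal pairs: 8

count = 8; pairs: (0,2), (0,3), (1,4), (1,5), (1,6), (2,5), (2,6), (3,6)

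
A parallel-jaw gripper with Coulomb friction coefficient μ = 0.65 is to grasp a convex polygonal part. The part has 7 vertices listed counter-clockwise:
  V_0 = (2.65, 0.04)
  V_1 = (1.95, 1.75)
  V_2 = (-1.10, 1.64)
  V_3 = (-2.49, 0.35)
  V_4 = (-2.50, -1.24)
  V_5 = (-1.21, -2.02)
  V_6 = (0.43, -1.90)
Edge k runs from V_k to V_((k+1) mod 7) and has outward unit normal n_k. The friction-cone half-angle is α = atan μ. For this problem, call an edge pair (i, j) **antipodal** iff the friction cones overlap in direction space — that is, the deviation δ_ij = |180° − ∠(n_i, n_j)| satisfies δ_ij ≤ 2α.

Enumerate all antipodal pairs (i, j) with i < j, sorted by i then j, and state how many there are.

count = 8; pairs: (0,3), (0,4), (1,4), (1,5), (1,6), (2,5), (2,6), (3,6)

α = atan 0.65 = 33.02°;  2α = 66.05°
n_0 = (+0.9255, +0.3788)
n_1 = (-0.0360, +0.9994)
n_2 = (-0.6802, +0.7330)
n_3 = (-1.0000, +0.0063)
n_4 = (-0.5174, -0.8557)
n_5 = (+0.0730, -0.9973)
n_6 = (+0.6580, -0.7530)
  (0,1): δ = 110.20°  ·
  (0,2): δ = 69.40°  ·
  (0,3): δ = 22.62°  ✓
  (0,4): δ = 36.58°  ✓
  (0,5): δ = 71.92°  ·
  (0,6): δ = 108.89°  ·
  (1,2): δ = 139.20°  ·
  (1,3): δ = 92.43°  ·
  (1,4): δ = 33.22°  ✓
  (1,5): δ = 2.12°  ✓
  (1,6): δ = 39.08°  ✓
  (2,3): δ = 133.22°  ·
  (2,4): δ = 74.02°  ·
  (2,5): δ = 38.68°  ✓
  (2,6): δ = 1.71°  ✓
  (3,4): δ = 120.80°  ·
  (3,5): δ = 85.45°  ·
  (3,6): δ = 48.49°  ✓
  (4,5): δ = 144.66°  ·
  (4,6): δ = 107.69°  ·
  (5,6): δ = 143.04°  ·
antipodal pairs: 8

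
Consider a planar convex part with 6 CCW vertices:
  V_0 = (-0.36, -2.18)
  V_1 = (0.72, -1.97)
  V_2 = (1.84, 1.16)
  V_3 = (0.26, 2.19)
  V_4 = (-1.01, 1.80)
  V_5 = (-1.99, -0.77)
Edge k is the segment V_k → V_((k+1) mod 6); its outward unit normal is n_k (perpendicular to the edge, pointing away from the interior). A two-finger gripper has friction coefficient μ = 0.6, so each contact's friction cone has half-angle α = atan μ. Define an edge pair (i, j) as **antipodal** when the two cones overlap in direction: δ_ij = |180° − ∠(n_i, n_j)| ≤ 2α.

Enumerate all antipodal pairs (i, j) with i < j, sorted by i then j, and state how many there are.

count = 7; pairs: (0,2), (0,3), (0,4), (1,3), (1,4), (2,5), (3,5)

α = atan 0.6 = 30.96°;  2α = 61.93°
n_0 = (+0.1909, -0.9816)
n_1 = (+0.9415, -0.3369)
n_2 = (+0.5461, +0.8377)
n_3 = (-0.2936, +0.9559)
n_4 = (-0.9344, +0.3563)
n_5 = (-0.6542, -0.7563)
  (0,1): δ = 120.69°  ·
  (0,2): δ = 44.10°  ✓
  (0,3): δ = 6.07°  ✓
  (0,4): δ = 58.12°  ✓
  (0,5): δ = 128.14°  ·
  (1,2): δ = 103.41°  ·
  (1,3): δ = 53.24°  ✓
  (1,4): δ = 1.18°  ✓
  (1,5): δ = 68.83°  ·
  (2,3): δ = 129.83°  ·
  (2,4): δ = 77.77°  ·
  (2,5): δ = 7.76°  ✓
  (3,4): δ = 127.94°  ·
  (3,5): δ = 57.93°  ✓
  (4,5): δ = 109.99°  ·
antipodal pairs: 7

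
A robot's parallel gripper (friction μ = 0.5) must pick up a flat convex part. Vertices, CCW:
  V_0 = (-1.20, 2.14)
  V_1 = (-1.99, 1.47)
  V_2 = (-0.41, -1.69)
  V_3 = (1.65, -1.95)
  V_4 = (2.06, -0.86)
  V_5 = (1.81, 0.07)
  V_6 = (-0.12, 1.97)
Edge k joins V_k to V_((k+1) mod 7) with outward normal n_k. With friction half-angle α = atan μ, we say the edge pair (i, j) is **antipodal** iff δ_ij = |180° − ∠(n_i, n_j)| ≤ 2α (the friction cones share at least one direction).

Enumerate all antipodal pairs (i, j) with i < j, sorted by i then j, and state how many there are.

α = atan 0.5 = 26.57°;  2α = 53.13°
n_0 = (-0.6468, +0.7627)
n_1 = (-0.8944, -0.4472)
n_2 = (-0.1252, -0.9921)
n_3 = (+0.9360, -0.3521)
n_4 = (+0.9657, +0.2596)
n_5 = (+0.7015, +0.7126)
n_6 = (+0.1555, +0.9878)
  (0,1): δ = 103.74°  ·
  (0,2): δ = 47.49°  ✓
  (0,3): δ = 29.09°  ✓
  (0,4): δ = 64.75°  ·
  (0,5): δ = 95.15°  ·
  (0,6): δ = 130.75°  ·
  (1,2): δ = 123.76°  ·
  (1,3): δ = 47.18°  ✓
  (1,4): δ = 11.52°  ✓
  (1,5): δ = 18.88°  ✓
  (1,6): δ = 54.49°  ·
  (2,3): δ = 103.42°  ·
  (2,4): δ = 67.76°  ·
  (2,5): δ = 37.36°  ✓
  (2,6): δ = 1.75°  ✓
  (3,4): δ = 144.34°  ·
  (3,5): δ = 113.94°  ·
  (3,6): δ = 78.33°  ·
  (4,5): δ = 149.60°  ·
  (4,6): δ = 113.99°  ·
  (5,6): δ = 144.39°  ·
antipodal pairs: 7

count = 7; pairs: (0,2), (0,3), (1,3), (1,4), (1,5), (2,5), (2,6)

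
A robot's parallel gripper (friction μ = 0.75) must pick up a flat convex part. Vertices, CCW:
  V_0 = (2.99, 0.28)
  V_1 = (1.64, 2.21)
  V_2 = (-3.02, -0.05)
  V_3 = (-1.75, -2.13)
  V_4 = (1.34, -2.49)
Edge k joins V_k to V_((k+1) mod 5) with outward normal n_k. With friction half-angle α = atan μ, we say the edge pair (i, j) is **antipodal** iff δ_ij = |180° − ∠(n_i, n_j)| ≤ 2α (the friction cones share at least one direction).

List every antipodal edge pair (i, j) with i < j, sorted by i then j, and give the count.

α = atan 0.75 = 36.87°;  2α = 73.74°
n_0 = (+0.8194, +0.5732)
n_1 = (-0.4364, +0.8998)
n_2 = (-0.8535, -0.5211)
n_3 = (-0.1157, -0.9933)
n_4 = (+0.8591, -0.5118)
  (0,1): δ = 99.10°  ·
  (0,2): δ = 3.56°  ✓
  (0,3): δ = 48.38°  ✓
  (0,4): δ = 114.25°  ·
  (1,2): δ = 84.47°  ·
  (1,3): δ = 32.52°  ✓
  (1,4): δ = 33.35°  ✓
  (2,3): δ = 128.05°  ·
  (2,4): δ = 62.19°  ✓
  (3,4): δ = 114.14°  ·
antipodal pairs: 5

count = 5; pairs: (0,2), (0,3), (1,3), (1,4), (2,4)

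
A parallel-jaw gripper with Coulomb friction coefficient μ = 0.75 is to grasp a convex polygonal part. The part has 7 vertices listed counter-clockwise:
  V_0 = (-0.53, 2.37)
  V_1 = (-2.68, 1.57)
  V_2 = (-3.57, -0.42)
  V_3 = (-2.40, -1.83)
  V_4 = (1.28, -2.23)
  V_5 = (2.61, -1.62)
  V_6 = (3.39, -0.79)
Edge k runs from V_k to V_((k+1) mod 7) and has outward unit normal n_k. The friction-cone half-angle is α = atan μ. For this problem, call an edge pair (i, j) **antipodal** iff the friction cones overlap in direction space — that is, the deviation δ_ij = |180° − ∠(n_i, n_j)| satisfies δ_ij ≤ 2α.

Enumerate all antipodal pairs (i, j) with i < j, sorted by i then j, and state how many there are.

α = atan 0.75 = 36.87°;  2α = 73.74°
n_0 = (-0.3487, +0.9372)
n_1 = (-0.9129, +0.4083)
n_2 = (-0.7696, -0.6386)
n_3 = (-0.1081, -0.9941)
n_4 = (+0.4169, -0.9090)
n_5 = (+0.7287, -0.6848)
n_6 = (+0.6276, +0.7785)
  (0,1): δ = 134.51°  ·
  (0,2): δ = 70.72°  ✓
  (0,3): δ = 26.61°  ✓
  (0,4): δ = 4.23°  ✓
  (0,5): δ = 26.37°  ✓
  (0,6): δ = 120.72°  ·
  (1,2): δ = 116.22°  ·
  (1,3): δ = 72.11°  ✓
  (1,4): δ = 41.27°  ✓
  (1,5): δ = 19.13°  ✓
  (1,6): δ = 75.22°  ·
  (2,3): δ = 135.89°  ·
  (2,4): δ = 105.05°  ·
  (2,5): δ = 82.91°  ·
  (2,6): δ = 11.44°  ✓
  (3,4): δ = 149.16°  ·
  (3,5): δ = 127.02°  ·
  (3,6): δ = 32.67°  ✓
  (4,5): δ = 157.86°  ·
  (4,6): δ = 63.51°  ✓
  (5,6): δ = 85.65°  ·
antipodal pairs: 10

count = 10; pairs: (0,2), (0,3), (0,4), (0,5), (1,3), (1,4), (1,5), (2,6), (3,6), (4,6)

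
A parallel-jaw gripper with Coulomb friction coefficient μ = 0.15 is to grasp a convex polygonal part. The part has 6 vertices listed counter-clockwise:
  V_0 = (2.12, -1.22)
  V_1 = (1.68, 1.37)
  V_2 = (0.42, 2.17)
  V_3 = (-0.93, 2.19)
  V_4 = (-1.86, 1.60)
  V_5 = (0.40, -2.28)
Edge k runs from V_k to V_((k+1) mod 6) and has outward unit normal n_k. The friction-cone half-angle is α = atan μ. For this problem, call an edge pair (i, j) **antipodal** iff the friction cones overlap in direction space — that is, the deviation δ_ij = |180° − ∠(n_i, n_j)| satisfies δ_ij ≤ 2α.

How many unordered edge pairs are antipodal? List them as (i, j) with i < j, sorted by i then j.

α = atan 0.15 = 8.53°;  2α = 17.06°
n_0 = (+0.9859, +0.1675)
n_1 = (+0.5360, +0.8442)
n_2 = (+0.0148, +0.9999)
n_3 = (-0.5357, +0.8444)
n_4 = (-0.8641, -0.5033)
n_5 = (+0.5246, -0.8513)
  (0,1): δ = 132.05°  ·
  (0,2): δ = 100.49°  ·
  (0,3): δ = 67.25°  ·
  (0,4): δ = 20.58°  ·
  (0,5): δ = 112.00°  ·
  (1,2): δ = 148.44°  ·
  (1,3): δ = 115.20°  ·
  (1,4): δ = 27.37°  ·
  (1,5): δ = 64.06°  ·
  (2,3): δ = 146.76°  ·
  (2,4): δ = 58.93°  ·
  (2,5): δ = 32.49°  ·
  (3,4): δ = 92.17°  ·
  (3,5): δ = 0.75°  ✓
  (4,5): δ = 88.58°  ·
antipodal pairs: 1

count = 1; pairs: (3,5)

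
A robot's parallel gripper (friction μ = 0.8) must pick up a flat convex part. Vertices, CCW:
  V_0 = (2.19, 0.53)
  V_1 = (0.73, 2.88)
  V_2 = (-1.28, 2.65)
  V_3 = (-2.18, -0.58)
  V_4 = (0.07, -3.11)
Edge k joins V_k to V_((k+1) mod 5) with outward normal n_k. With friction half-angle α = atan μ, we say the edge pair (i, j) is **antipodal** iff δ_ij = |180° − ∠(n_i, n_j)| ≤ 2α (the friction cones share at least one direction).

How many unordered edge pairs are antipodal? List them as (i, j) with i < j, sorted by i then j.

α = atan 0.8 = 38.66°;  2α = 77.32°
n_0 = (+0.8494, +0.5277)
n_1 = (-0.1137, +0.9935)
n_2 = (-0.9633, +0.2684)
n_3 = (-0.7472, -0.6645)
n_4 = (+0.8641, -0.5033)
  (0,1): δ = 115.32°  ·
  (0,2): δ = 47.42°  ✓
  (0,3): δ = 9.80°  ✓
  (0,4): δ = 117.93°  ·
  (1,2): δ = 112.10°  ·
  (1,3): δ = 54.88°  ✓
  (1,4): δ = 53.25°  ✓
  (2,3): δ = 122.78°  ·
  (2,4): δ = 14.65°  ✓
  (3,4): δ = 71.86°  ✓
antipodal pairs: 6

count = 6; pairs: (0,2), (0,3), (1,3), (1,4), (2,4), (3,4)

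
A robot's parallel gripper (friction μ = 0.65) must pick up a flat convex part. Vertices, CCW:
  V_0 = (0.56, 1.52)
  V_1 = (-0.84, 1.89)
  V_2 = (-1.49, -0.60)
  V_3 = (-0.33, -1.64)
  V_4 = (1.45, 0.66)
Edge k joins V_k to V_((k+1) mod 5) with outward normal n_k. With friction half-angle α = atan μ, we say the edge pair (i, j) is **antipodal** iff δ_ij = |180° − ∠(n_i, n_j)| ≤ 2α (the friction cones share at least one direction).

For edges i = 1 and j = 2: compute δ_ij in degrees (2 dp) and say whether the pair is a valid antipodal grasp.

α = atan 0.65 = 33.02°;  2α = 66.05°
edge 1: e_1 = (-0.65, -2.49);  n_1 = (-0.9676, +0.2526)
edge 2: e_2 = (+1.16, -1.04);  n_2 = (-0.6675, -0.7446)
∠(n_1, n_2) = 62.75°
δ = |180° − 62.75°| = 117.25°
117.25° > 2α = 66.05°  →  invalid

δ = 117.25°, invalid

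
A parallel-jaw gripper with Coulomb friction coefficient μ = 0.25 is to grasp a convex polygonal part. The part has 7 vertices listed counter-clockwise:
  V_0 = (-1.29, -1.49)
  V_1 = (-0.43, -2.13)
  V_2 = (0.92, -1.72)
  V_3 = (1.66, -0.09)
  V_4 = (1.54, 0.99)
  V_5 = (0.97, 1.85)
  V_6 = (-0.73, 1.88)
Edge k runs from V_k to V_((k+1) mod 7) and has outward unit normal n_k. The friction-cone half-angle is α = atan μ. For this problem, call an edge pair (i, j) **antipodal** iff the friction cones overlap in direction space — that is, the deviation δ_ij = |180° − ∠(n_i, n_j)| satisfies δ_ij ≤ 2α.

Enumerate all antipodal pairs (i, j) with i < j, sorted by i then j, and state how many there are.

count = 4; pairs: (0,4), (1,5), (2,6), (3,6)

α = atan 0.25 = 14.04°;  2α = 28.07°
n_0 = (-0.5970, -0.8022)
n_1 = (+0.2906, -0.9568)
n_2 = (+0.9106, -0.4134)
n_3 = (+0.9939, +0.1104)
n_4 = (+0.8335, +0.5525)
n_5 = (+0.0176, +0.9998)
n_6 = (-0.9865, +0.1639)
  (0,1): δ = 126.45°  ·
  (0,2): δ = 77.76°  ·
  (0,3): δ = 47.00°  ·
  (0,4): δ = 19.81°  ✓
  (0,5): δ = 35.65°  ·
  (0,6): δ = 117.22°  ·
  (1,2): δ = 131.31°  ·
  (1,3): δ = 100.55°  ·
  (1,4): δ = 73.36°  ·
  (1,5): δ = 17.90°  ✓
  (1,6): δ = 63.67°  ·
  (2,3): δ = 149.24°  ·
  (2,4): δ = 122.05°  ·
  (2,5): δ = 66.59°  ·
  (2,6): δ = 14.98°  ✓
  (3,4): δ = 152.80°  ·
  (3,5): δ = 97.35°  ·
  (3,6): δ = 15.77°  ✓
  (4,5): δ = 124.55°  ·
  (4,6): δ = 42.97°  ·
  (5,6): δ = 98.42°  ·
antipodal pairs: 4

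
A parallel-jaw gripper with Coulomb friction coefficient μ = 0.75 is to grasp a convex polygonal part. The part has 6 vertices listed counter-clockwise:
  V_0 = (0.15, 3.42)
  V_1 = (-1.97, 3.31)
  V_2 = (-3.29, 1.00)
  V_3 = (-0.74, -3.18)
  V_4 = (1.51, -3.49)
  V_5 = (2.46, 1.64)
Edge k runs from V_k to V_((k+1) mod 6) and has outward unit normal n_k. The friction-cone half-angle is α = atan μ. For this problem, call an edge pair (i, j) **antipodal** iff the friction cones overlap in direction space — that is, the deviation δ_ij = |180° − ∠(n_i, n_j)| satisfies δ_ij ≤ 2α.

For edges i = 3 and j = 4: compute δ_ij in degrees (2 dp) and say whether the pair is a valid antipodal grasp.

α = atan 0.75 = 36.87°;  2α = 73.74°
edge 3: e_3 = (+2.25, -0.31);  n_3 = (-0.1365, -0.9906)
edge 4: e_4 = (+0.95, +5.13);  n_4 = (+0.9833, -0.1821)
∠(n_3, n_4) = 87.35°
δ = |180° − 87.35°| = 92.65°
92.65° > 2α = 73.74°  →  invalid

δ = 92.65°, invalid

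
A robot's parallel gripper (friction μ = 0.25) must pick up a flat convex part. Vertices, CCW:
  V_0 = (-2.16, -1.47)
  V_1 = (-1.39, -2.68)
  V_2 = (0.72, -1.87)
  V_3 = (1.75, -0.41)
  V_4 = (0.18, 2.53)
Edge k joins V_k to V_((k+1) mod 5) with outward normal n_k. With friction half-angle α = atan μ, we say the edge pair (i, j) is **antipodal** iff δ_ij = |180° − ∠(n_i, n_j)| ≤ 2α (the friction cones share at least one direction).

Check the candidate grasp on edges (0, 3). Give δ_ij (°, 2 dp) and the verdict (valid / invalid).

δ = 4.37°, valid

α = atan 0.25 = 14.04°;  2α = 28.07°
edge 0: e_0 = (+0.77, -1.21);  n_0 = (-0.8437, -0.5369)
edge 3: e_3 = (-1.57, +2.94);  n_3 = (+0.8821, +0.4711)
∠(n_0, n_3) = 175.63°
δ = |180° − 175.63°| = 4.37°
4.37° ≤ 2α = 28.07°  →  valid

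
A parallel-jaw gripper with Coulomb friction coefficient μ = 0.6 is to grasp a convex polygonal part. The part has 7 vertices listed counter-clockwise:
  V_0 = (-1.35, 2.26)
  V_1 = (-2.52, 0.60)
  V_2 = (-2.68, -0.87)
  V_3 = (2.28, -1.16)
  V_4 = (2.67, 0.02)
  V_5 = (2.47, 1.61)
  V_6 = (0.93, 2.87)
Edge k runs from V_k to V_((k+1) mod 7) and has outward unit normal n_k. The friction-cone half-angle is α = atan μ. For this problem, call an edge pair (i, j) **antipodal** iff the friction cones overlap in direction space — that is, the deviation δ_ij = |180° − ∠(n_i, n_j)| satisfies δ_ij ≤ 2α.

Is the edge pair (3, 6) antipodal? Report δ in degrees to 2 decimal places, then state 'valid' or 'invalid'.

δ = 56.73°, valid

α = atan 0.6 = 30.96°;  2α = 61.93°
edge 3: e_3 = (+0.39, +1.18);  n_3 = (+0.9495, -0.3138)
edge 6: e_6 = (-2.28, -0.61);  n_6 = (-0.2585, +0.9660)
∠(n_3, n_6) = 123.27°
δ = |180° − 123.27°| = 56.73°
56.73° ≤ 2α = 61.93°  →  valid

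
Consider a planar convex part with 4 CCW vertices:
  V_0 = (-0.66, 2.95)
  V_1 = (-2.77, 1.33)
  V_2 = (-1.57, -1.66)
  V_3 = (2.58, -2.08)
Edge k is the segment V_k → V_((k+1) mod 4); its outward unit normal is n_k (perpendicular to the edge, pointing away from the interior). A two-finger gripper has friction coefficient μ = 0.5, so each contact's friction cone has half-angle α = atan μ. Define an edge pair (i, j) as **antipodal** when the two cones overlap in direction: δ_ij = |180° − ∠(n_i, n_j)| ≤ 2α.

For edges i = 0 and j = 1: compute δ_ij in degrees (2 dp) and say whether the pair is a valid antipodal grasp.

δ = 105.65°, invalid

α = atan 0.5 = 26.57°;  2α = 53.13°
edge 0: e_0 = (-2.11, -1.62);  n_0 = (-0.6090, +0.7932)
edge 1: e_1 = (+1.20, -2.99);  n_1 = (-0.9280, -0.3725)
∠(n_0, n_1) = 74.35°
δ = |180° − 74.35°| = 105.65°
105.65° > 2α = 53.13°  →  invalid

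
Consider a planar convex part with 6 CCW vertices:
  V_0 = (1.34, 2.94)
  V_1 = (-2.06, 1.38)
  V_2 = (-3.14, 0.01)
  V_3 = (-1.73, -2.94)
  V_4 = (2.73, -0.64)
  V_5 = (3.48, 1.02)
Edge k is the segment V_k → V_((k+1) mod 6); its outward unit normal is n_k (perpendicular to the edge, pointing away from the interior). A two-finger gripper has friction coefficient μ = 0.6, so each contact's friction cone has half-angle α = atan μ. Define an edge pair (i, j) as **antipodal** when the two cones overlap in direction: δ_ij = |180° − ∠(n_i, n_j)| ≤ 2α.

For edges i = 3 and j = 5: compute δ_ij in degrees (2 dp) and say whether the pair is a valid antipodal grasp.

α = atan 0.6 = 30.96°;  2α = 61.93°
edge 3: e_3 = (+4.46, +2.30);  n_3 = (+0.4583, -0.8888)
edge 5: e_5 = (-2.14, +1.92);  n_5 = (+0.6678, +0.7443)
∠(n_3, n_5) = 110.82°
δ = |180° − 110.82°| = 69.18°
69.18° > 2α = 61.93°  →  invalid

δ = 69.18°, invalid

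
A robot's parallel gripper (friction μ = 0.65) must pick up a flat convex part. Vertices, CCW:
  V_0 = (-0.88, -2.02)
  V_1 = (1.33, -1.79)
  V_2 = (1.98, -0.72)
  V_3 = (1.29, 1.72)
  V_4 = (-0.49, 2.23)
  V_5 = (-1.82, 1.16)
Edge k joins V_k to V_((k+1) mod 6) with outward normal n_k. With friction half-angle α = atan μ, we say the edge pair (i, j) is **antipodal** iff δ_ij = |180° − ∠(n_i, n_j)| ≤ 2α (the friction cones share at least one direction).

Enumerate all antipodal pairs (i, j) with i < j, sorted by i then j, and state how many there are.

α = atan 0.65 = 33.02°;  2α = 66.05°
n_0 = (+0.1035, -0.9946)
n_1 = (+0.8547, -0.5192)
n_2 = (+0.9623, +0.2721)
n_3 = (+0.2754, +0.9613)
n_4 = (-0.6268, +0.7792)
n_5 = (-0.9590, -0.2835)
  (0,1): δ = 127.22°  ·
  (0,2): δ = 80.15°  ·
  (0,3): δ = 21.93°  ✓
  (0,4): δ = 32.88°  ✓
  (0,5): δ = 100.53°  ·
  (1,2): δ = 132.93°  ·
  (1,3): δ = 74.71°  ·
  (1,4): δ = 19.91°  ✓
  (1,5): δ = 47.75°  ✓
  (2,3): δ = 121.78°  ·
  (2,4): δ = 66.97°  ·
  (2,5): δ = 0.68°  ✓
  (3,4): δ = 125.20°  ·
  (3,5): δ = 57.54°  ✓
  (4,5): δ = 112.35°  ·
antipodal pairs: 6

count = 6; pairs: (0,3), (0,4), (1,4), (1,5), (2,5), (3,5)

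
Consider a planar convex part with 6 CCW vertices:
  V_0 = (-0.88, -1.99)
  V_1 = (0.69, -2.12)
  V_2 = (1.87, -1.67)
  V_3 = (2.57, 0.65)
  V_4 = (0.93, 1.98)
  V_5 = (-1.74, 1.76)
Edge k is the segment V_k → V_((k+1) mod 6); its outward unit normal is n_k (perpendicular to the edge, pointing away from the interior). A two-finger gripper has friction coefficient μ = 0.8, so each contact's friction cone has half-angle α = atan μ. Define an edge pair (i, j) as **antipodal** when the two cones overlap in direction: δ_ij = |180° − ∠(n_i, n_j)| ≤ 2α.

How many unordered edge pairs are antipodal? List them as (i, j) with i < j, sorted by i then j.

count = 7; pairs: (0,3), (0,4), (1,3), (1,4), (2,4), (2,5), (3,5)

α = atan 0.8 = 38.66°;  2α = 77.32°
n_0 = (-0.0825, -0.9966)
n_1 = (+0.3563, -0.9344)
n_2 = (+0.9574, -0.2889)
n_3 = (+0.6299, +0.7767)
n_4 = (-0.0821, +0.9966)
n_5 = (-0.9747, -0.2235)
  (0,1): δ = 154.39°  ·
  (0,2): δ = 102.06°  ·
  (0,3): δ = 34.31°  ✓
  (0,4): δ = 9.44°  ✓
  (0,5): δ = 107.65°  ·
  (1,2): δ = 127.66°  ·
  (1,3): δ = 59.92°  ✓
  (1,4): δ = 16.16°  ✓
  (1,5): δ = 82.04°  ·
  (2,3): δ = 112.25°  ·
  (2,4): δ = 68.50°  ✓
  (2,5): δ = 29.71°  ✓
  (3,4): δ = 136.25°  ·
  (3,5): δ = 38.04°  ✓
  (4,5): δ = 81.79°  ·
antipodal pairs: 7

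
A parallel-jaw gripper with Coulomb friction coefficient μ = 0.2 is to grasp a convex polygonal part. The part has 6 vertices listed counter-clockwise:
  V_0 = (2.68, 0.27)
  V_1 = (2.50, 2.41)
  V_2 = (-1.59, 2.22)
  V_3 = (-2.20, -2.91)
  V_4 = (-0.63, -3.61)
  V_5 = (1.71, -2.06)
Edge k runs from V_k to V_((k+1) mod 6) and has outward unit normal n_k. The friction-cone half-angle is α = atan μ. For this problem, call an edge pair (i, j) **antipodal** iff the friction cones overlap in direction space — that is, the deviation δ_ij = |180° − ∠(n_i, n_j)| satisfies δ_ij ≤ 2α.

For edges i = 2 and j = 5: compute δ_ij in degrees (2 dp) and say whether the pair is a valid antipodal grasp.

δ = 15.82°, valid

α = atan 0.2 = 11.31°;  2α = 22.62°
edge 2: e_2 = (-0.61, -5.13);  n_2 = (-0.9930, +0.1181)
edge 5: e_5 = (+0.97, +2.33);  n_5 = (+0.9232, -0.3843)
∠(n_2, n_5) = 164.18°
δ = |180° − 164.18°| = 15.82°
15.82° ≤ 2α = 22.62°  →  valid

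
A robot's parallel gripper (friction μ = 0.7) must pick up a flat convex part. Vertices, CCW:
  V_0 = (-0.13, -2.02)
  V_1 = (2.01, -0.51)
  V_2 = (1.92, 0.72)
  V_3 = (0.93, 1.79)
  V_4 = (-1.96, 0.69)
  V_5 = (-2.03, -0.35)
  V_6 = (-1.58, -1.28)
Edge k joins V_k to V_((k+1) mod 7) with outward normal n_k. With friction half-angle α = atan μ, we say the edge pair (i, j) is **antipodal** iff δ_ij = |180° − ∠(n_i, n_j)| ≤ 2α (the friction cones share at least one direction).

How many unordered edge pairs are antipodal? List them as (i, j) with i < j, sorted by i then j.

α = atan 0.7 = 34.99°;  2α = 69.98°
n_0 = (+0.5765, -0.8171)
n_1 = (+0.9973, +0.0730)
n_2 = (+0.7340, +0.6791)
n_3 = (-0.3557, +0.9346)
n_4 = (-0.9977, +0.0672)
n_5 = (-0.9002, -0.4356)
n_6 = (-0.4546, -0.8907)
  (0,1): δ = 121.02°  ·
  (0,2): δ = 82.43°  ·
  (0,3): δ = 14.37°  ✓
  (0,4): δ = 50.94°  ✓
  (0,5): δ = 80.61°  ·
  (0,6): δ = 117.76°  ·
  (1,2): δ = 141.41°  ·
  (1,3): δ = 73.35°  ·
  (1,4): δ = 8.04°  ✓
  (1,5): δ = 21.64°  ✓
  (1,6): δ = 58.78°  ✓
  (2,3): δ = 111.94°  ·
  (2,4): δ = 46.63°  ✓
  (2,5): δ = 16.96°  ✓
  (2,6): δ = 20.19°  ✓
  (3,4): δ = 114.69°  ·
  (3,5): δ = 85.02°  ·
  (3,6): δ = 47.88°  ✓
  (4,5): δ = 150.33°  ·
  (4,6): δ = 113.19°  ·
  (5,6): δ = 142.86°  ·
antipodal pairs: 9

count = 9; pairs: (0,3), (0,4), (1,4), (1,5), (1,6), (2,4), (2,5), (2,6), (3,6)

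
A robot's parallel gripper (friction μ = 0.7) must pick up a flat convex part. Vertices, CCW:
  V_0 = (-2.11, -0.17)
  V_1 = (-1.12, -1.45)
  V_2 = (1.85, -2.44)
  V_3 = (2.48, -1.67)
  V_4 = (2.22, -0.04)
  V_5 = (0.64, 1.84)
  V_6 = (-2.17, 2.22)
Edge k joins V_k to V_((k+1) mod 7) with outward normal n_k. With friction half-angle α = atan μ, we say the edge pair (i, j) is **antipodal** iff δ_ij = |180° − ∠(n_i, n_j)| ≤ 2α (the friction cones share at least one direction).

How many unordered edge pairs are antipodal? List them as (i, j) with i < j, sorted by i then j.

α = atan 0.7 = 34.99°;  2α = 69.98°
n_0 = (-0.7910, -0.6118)
n_1 = (-0.3162, -0.9487)
n_2 = (+0.7740, -0.6332)
n_3 = (+0.9875, +0.1575)
n_4 = (+0.7655, +0.6434)
n_5 = (+0.1340, +0.9910)
n_6 = (-0.9997, -0.0251)
  (0,1): δ = 146.15°  ·
  (0,2): δ = 77.01°  ·
  (0,3): δ = 28.66°  ✓
  (0,4): δ = 2.32°  ✓
  (0,5): δ = 44.58°  ✓
  (0,6): δ = 143.72°  ·
  (1,2): δ = 110.85°  ·
  (1,3): δ = 62.50°  ✓
  (1,4): δ = 31.52°  ✓
  (1,5): δ = 10.73°  ✓
  (1,6): δ = 109.87°  ·
  (2,3): δ = 131.65°  ·
  (2,4): δ = 100.67°  ·
  (2,5): δ = 58.41°  ✓
  (2,6): δ = 40.73°  ✓
  (3,4): δ = 149.02°  ·
  (3,5): δ = 106.76°  ·
  (3,6): δ = 7.62°  ✓
  (4,5): δ = 137.75°  ·
  (4,6): δ = 38.61°  ✓
  (5,6): δ = 80.86°  ·
antipodal pairs: 10

count = 10; pairs: (0,3), (0,4), (0,5), (1,3), (1,4), (1,5), (2,5), (2,6), (3,6), (4,6)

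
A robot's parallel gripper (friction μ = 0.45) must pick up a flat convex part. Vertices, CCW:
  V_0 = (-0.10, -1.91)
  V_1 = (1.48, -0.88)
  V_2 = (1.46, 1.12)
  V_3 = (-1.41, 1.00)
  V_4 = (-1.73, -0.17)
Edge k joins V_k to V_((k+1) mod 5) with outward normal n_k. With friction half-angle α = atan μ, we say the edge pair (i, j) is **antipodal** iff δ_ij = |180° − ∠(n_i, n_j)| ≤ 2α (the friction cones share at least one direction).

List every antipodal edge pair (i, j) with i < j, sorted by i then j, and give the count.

α = atan 0.45 = 24.23°;  2α = 48.46°
n_0 = (+0.5461, -0.8377)
n_1 = (+1.0000, +0.0100)
n_2 = (-0.0418, +0.9991)
n_3 = (-0.9646, +0.2638)
n_4 = (-0.7298, -0.6837)
  (0,1): δ = 122.53°  ·
  (0,2): δ = 30.71°  ✓
  (0,3): δ = 41.60°  ✓
  (0,4): δ = 100.03°  ·
  (1,2): δ = 88.18°  ·
  (1,3): δ = 15.87°  ✓
  (1,4): δ = 42.56°  ✓
  (2,3): δ = 107.69°  ·
  (2,4): δ = 49.26°  ·
  (3,4): δ = 121.57°  ·
antipodal pairs: 4

count = 4; pairs: (0,2), (0,3), (1,3), (1,4)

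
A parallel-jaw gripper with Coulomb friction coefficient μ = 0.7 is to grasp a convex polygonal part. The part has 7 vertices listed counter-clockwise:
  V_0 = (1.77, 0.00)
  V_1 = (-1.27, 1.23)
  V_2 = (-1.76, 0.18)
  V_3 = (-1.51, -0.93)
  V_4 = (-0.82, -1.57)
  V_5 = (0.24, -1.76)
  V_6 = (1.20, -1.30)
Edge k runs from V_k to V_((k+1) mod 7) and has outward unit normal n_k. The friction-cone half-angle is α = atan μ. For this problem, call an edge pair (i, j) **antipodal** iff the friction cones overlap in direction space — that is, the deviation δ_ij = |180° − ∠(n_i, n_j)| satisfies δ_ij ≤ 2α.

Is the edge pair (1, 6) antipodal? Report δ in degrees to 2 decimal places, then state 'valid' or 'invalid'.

α = atan 0.7 = 34.99°;  2α = 69.98°
edge 1: e_1 = (-0.49, -1.05);  n_1 = (-0.9062, +0.4229)
edge 6: e_6 = (+0.57, +1.30);  n_6 = (+0.9158, -0.4016)
∠(n_1, n_6) = 178.66°
δ = |180° − 178.66°| = 1.34°
1.34° ≤ 2α = 69.98°  →  valid

δ = 1.34°, valid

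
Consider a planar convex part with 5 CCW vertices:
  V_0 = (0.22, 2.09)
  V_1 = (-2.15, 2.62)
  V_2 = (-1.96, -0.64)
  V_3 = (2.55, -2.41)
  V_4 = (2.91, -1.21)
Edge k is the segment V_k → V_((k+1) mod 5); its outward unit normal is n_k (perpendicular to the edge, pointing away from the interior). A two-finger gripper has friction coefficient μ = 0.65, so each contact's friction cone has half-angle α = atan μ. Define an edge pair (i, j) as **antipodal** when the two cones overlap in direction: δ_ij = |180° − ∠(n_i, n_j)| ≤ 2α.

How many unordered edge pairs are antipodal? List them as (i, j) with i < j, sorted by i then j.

count = 4; pairs: (0,2), (1,3), (1,4), (2,4)

α = atan 0.65 = 33.02°;  2α = 66.05°
n_0 = (+0.2182, +0.9759)
n_1 = (-0.9983, -0.0582)
n_2 = (-0.3653, -0.9309)
n_3 = (+0.9578, -0.2873)
n_4 = (+0.7751, +0.6318)
  (0,1): δ = 74.06°  ·
  (0,2): δ = 8.82°  ✓
  (0,3): δ = 85.91°  ·
  (0,4): δ = 141.79°  ·
  (1,2): δ = 114.76°  ·
  (1,3): δ = 20.03°  ✓
  (1,4): δ = 35.85°  ✓
  (2,3): δ = 85.27°  ·
  (2,4): δ = 29.39°  ✓
  (3,4): δ = 124.12°  ·
antipodal pairs: 4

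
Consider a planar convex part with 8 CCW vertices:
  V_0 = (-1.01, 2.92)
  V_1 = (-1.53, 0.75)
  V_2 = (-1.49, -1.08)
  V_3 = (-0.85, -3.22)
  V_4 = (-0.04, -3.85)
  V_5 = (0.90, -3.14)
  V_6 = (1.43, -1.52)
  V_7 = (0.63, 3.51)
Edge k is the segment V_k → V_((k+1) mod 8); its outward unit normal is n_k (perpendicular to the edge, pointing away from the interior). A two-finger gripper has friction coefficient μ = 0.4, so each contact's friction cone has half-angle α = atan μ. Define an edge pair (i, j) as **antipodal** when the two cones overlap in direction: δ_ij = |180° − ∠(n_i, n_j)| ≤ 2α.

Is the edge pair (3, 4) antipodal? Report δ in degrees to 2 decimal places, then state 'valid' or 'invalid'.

δ = 105.06°, invalid

α = atan 0.4 = 21.80°;  2α = 43.60°
edge 3: e_3 = (+0.81, -0.63);  n_3 = (-0.6139, -0.7894)
edge 4: e_4 = (+0.94, +0.71);  n_4 = (+0.6027, -0.7980)
∠(n_3, n_4) = 74.94°
δ = |180° − 74.94°| = 105.06°
105.06° > 2α = 43.60°  →  invalid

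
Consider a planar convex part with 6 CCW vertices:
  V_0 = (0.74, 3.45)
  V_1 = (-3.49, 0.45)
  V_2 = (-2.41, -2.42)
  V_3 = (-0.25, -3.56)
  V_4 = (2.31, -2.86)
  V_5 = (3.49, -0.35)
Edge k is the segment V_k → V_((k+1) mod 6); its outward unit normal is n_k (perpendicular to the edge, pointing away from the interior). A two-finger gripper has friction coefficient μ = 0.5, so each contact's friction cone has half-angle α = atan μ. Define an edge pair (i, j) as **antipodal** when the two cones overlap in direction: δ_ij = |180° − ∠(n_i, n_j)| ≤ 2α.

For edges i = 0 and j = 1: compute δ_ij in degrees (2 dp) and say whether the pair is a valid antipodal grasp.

δ = 104.72°, invalid

α = atan 0.5 = 26.57°;  2α = 53.13°
edge 0: e_0 = (-4.23, -3.00);  n_0 = (-0.5785, +0.8157)
edge 1: e_1 = (+1.08, -2.87);  n_1 = (-0.9359, -0.3522)
∠(n_0, n_1) = 75.28°
δ = |180° − 75.28°| = 104.72°
104.72° > 2α = 53.13°  →  invalid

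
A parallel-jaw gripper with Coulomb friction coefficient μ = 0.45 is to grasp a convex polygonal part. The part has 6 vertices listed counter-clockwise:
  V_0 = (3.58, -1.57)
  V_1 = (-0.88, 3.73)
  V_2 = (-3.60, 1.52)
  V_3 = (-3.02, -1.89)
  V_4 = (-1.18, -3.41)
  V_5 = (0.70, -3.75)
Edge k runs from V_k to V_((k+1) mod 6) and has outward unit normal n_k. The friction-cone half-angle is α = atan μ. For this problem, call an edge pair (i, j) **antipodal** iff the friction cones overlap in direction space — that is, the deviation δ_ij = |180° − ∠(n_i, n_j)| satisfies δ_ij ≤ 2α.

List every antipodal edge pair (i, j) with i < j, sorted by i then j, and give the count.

count = 4; pairs: (0,2), (0,3), (0,4), (1,5)

α = atan 0.45 = 24.23°;  2α = 48.46°
n_0 = (+0.7651, +0.6439)
n_1 = (-0.6306, +0.7761)
n_2 = (-0.9858, -0.1677)
n_3 = (-0.6369, -0.7710)
n_4 = (-0.1780, -0.9840)
n_5 = (+0.6035, -0.7973)
  (0,1): δ = 90.99°  ·
  (0,2): δ = 30.43°  ✓
  (0,3): δ = 10.36°  ✓
  (0,4): δ = 39.67°  ✓
  (0,5): δ = 87.04°  ·
  (1,2): δ = 119.44°  ·
  (1,3): δ = 78.65°  ·
  (1,4): δ = 49.35°  ·
  (1,5): δ = 1.97°  ✓
  (2,3): δ = 139.21°  ·
  (2,4): δ = 109.90°  ·
  (2,5): δ = 62.53°  ·
  (3,4): δ = 150.69°  ·
  (3,5): δ = 103.32°  ·
  (4,5): δ = 132.63°  ·
antipodal pairs: 4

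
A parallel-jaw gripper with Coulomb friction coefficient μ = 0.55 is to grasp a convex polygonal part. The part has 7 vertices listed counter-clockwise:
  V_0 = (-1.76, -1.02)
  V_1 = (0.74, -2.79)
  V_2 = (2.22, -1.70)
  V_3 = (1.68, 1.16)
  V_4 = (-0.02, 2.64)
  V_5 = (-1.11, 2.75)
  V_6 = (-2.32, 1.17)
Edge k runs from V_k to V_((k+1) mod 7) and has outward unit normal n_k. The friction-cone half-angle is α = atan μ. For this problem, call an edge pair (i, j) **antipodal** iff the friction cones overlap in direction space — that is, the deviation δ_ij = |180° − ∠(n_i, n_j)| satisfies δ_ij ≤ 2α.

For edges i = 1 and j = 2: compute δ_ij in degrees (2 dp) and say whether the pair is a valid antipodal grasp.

δ = 115.68°, invalid

α = atan 0.55 = 28.81°;  2α = 57.62°
edge 1: e_1 = (+1.48, +1.09);  n_1 = (+0.5930, -0.8052)
edge 2: e_2 = (-0.54, +2.86);  n_2 = (+0.9826, +0.1855)
∠(n_1, n_2) = 64.32°
δ = |180° − 64.32°| = 115.68°
115.68° > 2α = 57.62°  →  invalid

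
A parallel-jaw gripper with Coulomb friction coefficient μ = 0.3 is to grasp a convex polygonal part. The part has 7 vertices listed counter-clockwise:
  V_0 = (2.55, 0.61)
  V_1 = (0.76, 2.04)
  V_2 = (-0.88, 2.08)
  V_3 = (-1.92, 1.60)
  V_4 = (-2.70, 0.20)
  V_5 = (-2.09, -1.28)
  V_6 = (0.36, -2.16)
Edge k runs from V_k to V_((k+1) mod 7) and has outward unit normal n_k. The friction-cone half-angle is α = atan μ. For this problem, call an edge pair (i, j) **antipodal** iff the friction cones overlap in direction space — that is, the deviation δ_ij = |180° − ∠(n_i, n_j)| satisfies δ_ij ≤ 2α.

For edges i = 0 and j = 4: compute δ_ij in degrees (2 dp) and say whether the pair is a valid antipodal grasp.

α = atan 0.3 = 16.70°;  2α = 33.40°
edge 0: e_0 = (-1.79, +1.43);  n_0 = (+0.6242, +0.7813)
edge 4: e_4 = (+0.61, -1.48);  n_4 = (-0.9245, -0.3811)
∠(n_0, n_4) = 151.02°
δ = |180° − 151.02°| = 28.98°
28.98° ≤ 2α = 33.40°  →  valid

δ = 28.98°, valid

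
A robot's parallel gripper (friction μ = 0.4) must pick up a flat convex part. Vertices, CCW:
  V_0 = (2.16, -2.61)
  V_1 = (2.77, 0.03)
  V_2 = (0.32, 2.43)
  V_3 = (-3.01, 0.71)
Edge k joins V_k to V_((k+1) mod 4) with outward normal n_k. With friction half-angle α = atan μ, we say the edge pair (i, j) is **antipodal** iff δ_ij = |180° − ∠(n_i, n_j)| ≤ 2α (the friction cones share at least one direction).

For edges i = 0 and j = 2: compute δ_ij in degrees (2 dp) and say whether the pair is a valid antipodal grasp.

δ = 49.67°, invalid

α = atan 0.4 = 21.80°;  2α = 43.60°
edge 0: e_0 = (+0.61, +2.64);  n_0 = (+0.9743, -0.2251)
edge 2: e_2 = (-3.33, -1.72);  n_2 = (-0.4589, +0.8885)
∠(n_0, n_2) = 130.33°
δ = |180° − 130.33°| = 49.67°
49.67° > 2α = 43.60°  →  invalid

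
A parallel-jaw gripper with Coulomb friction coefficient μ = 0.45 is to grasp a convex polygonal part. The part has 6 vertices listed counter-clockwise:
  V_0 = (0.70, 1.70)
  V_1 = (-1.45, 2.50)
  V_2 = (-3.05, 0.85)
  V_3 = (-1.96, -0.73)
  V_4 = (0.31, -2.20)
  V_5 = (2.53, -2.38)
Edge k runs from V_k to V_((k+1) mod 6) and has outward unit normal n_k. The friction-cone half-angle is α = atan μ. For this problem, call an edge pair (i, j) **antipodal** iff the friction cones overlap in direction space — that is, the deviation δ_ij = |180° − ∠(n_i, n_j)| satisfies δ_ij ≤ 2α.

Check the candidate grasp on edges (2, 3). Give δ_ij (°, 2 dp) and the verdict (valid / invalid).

δ = 157.53°, invalid

α = atan 0.45 = 24.23°;  2α = 48.46°
edge 2: e_2 = (+1.09, -1.58);  n_2 = (-0.8231, -0.5679)
edge 3: e_3 = (+2.27, -1.47);  n_3 = (-0.5436, -0.8394)
∠(n_2, n_3) = 22.47°
δ = |180° − 22.47°| = 157.53°
157.53° > 2α = 48.46°  →  invalid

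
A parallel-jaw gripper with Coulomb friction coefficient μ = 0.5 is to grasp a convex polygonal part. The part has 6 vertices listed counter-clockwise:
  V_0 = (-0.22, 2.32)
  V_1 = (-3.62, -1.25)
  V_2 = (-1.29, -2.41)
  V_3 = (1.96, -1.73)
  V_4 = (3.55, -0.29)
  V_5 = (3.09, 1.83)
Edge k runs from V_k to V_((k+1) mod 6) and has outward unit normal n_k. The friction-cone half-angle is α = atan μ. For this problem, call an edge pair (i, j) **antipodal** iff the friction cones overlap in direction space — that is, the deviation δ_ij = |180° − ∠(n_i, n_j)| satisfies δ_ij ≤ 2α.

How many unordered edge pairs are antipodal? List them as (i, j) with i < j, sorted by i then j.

count = 6; pairs: (0,2), (0,3), (1,4), (1,5), (2,5), (3,5)

α = atan 0.5 = 26.57°;  2α = 53.13°
n_0 = (-0.7241, +0.6897)
n_1 = (-0.4457, -0.8952)
n_2 = (+0.2048, -0.9788)
n_3 = (+0.6713, -0.7412)
n_4 = (+0.9773, +0.2120)
n_5 = (+0.1464, +0.9892)
  (0,1): δ = 72.86°  ·
  (0,2): δ = 34.58°  ✓
  (0,3): δ = 4.23°  ✓
  (0,4): δ = 55.85°  ·
  (0,5): δ = 125.18°  ·
  (1,2): δ = 141.72°  ·
  (1,3): δ = 111.37°  ·
  (1,4): δ = 51.29°  ✓
  (1,5): δ = 18.05°  ✓
  (2,3): δ = 149.65°  ·
  (2,4): δ = 89.58°  ·
  (2,5): δ = 20.24°  ✓
  (3,4): δ = 119.92°  ·
  (3,5): δ = 50.59°  ✓
  (4,5): δ = 110.66°  ·
antipodal pairs: 6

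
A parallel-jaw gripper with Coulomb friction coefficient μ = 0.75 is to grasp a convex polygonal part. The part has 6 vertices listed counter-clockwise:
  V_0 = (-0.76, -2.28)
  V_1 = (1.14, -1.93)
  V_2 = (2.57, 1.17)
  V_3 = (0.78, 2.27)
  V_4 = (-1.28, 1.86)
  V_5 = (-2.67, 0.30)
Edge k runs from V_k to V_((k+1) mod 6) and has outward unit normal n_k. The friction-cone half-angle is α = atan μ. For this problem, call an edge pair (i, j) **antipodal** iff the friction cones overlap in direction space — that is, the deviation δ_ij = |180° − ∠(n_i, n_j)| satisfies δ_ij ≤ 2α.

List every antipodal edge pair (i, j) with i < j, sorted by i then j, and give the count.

α = atan 0.75 = 36.87°;  2α = 73.74°
n_0 = (+0.1812, -0.9835)
n_1 = (+0.9080, -0.4189)
n_2 = (+0.5236, +0.8520)
n_3 = (-0.1952, +0.9808)
n_4 = (-0.7466, +0.6653)
n_5 = (-0.8037, -0.5950)
  (0,1): δ = 125.20°  ·
  (0,2): δ = 42.01°  ✓
  (0,3): δ = 0.82°  ✓
  (0,4): δ = 37.86°  ✓
  (0,5): δ = 116.08°  ·
  (1,2): δ = 96.81°  ·
  (1,3): δ = 53.98°  ✓
  (1,4): δ = 16.94°  ✓
  (1,5): δ = 61.28°  ✓
  (2,3): δ = 137.17°  ·
  (2,4): δ = 100.13°  ·
  (2,5): δ = 21.92°  ✓
  (3,4): δ = 142.96°  ·
  (3,5): δ = 64.74°  ✓
  (4,5): δ = 101.79°  ·
antipodal pairs: 8

count = 8; pairs: (0,2), (0,3), (0,4), (1,3), (1,4), (1,5), (2,5), (3,5)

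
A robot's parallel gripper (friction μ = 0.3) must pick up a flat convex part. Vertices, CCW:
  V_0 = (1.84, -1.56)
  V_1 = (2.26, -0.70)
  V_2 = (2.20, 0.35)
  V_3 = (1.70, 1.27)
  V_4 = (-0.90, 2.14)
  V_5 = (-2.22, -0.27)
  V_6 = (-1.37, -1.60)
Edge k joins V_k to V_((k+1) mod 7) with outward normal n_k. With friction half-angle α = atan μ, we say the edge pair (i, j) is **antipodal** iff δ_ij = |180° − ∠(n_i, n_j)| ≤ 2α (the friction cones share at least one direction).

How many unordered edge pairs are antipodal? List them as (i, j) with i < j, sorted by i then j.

α = atan 0.3 = 16.70°;  2α = 33.40°
n_0 = (+0.8986, -0.4388)
n_1 = (+0.9984, +0.0570)
n_2 = (+0.8786, +0.4775)
n_3 = (+0.3173, +0.9483)
n_4 = (-0.8771, +0.4804)
n_5 = (-0.8426, -0.5385)
n_6 = (+0.0125, -0.9999)
  (0,1): δ = 150.70°  ·
  (0,2): δ = 125.45°  ·
  (0,3): δ = 82.47°  ·
  (0,4): δ = 2.68°  ✓
  (0,5): δ = 58.61°  ·
  (0,6): δ = 116.74°  ·
  (1,2): δ = 154.75°  ·
  (1,3): δ = 111.77°  ·
  (1,4): δ = 31.98°  ✓
  (1,5): δ = 29.31°  ✓
  (1,6): δ = 87.44°  ·
  (2,3): δ = 137.02°  ·
  (2,4): δ = 57.23°  ·
  (2,5): δ = 4.06°  ✓
  (2,6): δ = 62.19°  ·
  (3,4): δ = 100.21°  ·
  (3,5): δ = 38.92°  ·
  (3,6): δ = 19.21°  ✓
  (4,5): δ = 118.71°  ·
  (4,6): δ = 60.58°  ·
  (5,6): δ = 121.87°  ·
antipodal pairs: 5

count = 5; pairs: (0,4), (1,4), (1,5), (2,5), (3,6)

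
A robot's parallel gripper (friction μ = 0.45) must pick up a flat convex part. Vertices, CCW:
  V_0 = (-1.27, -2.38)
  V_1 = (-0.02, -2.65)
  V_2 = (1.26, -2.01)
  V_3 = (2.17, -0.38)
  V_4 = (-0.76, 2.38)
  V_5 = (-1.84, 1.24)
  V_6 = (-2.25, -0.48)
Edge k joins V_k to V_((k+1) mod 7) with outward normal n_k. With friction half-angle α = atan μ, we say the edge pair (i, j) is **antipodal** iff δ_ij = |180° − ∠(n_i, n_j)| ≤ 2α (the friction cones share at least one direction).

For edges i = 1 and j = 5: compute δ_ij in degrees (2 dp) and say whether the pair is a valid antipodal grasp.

δ = 50.03°, invalid

α = atan 0.45 = 24.23°;  2α = 48.46°
edge 1: e_1 = (+1.28, +0.64);  n_1 = (+0.4472, -0.8944)
edge 5: e_5 = (-0.41, -1.72);  n_5 = (-0.9727, +0.2319)
∠(n_1, n_5) = 129.97°
δ = |180° − 129.97°| = 50.03°
50.03° > 2α = 48.46°  →  invalid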